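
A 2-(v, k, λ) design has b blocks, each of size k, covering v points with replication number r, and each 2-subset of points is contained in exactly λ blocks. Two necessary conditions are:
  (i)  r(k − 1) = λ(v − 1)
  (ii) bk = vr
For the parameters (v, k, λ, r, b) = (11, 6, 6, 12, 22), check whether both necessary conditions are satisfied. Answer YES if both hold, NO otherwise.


Condition (i): r(k − 1) = 12·5 = 60; λ(v − 1) = 6·10 = 60. Match? YES.
Condition (ii): bk = 22·6 = 132; vr = 11·12 = 132. Match? YES.
Both conditions hold? YES.

YES


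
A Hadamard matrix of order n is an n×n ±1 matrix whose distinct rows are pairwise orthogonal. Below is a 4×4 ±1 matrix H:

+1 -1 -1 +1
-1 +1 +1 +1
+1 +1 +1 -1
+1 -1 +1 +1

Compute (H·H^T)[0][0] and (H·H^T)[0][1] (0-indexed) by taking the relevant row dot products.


Row 0 of H: [1, -1, -1, 1].
Row 1 of H: [-1, 1, 1, 1].
(H·H^T)[0][0] = Σ_j H[0][j]·H[0][j] = (1)² + (-1)² + (-1)² + (1)² = 1 + 1 + 1 + 1 = 4.
(H·H^T)[0][1] = Σ_j H[0][j]·H[1][j] = (1)·(-1) + (-1)·(1) + (-1)·(1) + (1)·(1) = -1 + -1 + -1 + 1 = -2.
Rows 0 and 1 are not orthogonal (dot product = -2 ≠ 0), so H is not a Hadamard matrix.

(0,0) entry = 4; (0,1) entry = -2.


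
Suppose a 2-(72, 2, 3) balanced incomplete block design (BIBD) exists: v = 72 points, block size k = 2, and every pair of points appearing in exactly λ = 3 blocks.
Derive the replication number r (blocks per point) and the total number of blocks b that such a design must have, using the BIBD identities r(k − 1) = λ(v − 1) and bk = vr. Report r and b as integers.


Any 2-(v, k, λ) BIBD satisfies two necessary conditions:
  (i)  Each point sits in r blocks, and counting incidences through any fixed point gives r(k − 1) = λ(v − 1), so r = λ(v − 1)/(k − 1).
  (ii) Total incidences bk = vr, so b = vr/k.
Step 1: r = λ(v − 1)/(k − 1) = 3·(72 − 1)/(2 − 1) = 3·71/1 = 213/1 = 213.
Step 2: b = vr/k = 72·213/2 = 15336/2 = 7668.
Check integrality: r = 213 ∈ Z ✓, b = 7668 ∈ Z ✓.
(These identities are necessary conditions: they determine r and b for any design with these parameters, but do not by themselves prove that one exists.)

r = 213, b = 7668.


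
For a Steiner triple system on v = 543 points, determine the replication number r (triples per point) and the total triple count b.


An STS(v) is a 2-(v, 3, 1) BIBD: block size k = 3, λ = 1.
Replication: r(k − 1) = λ(v − 1) ⇒ r·2 = 543 − 1 = 542 ⇒ r = 271.
Block count: b = v(v − 1)/6 = 543·542/6 = 294306/6 = 49051.
(Check via bk = vr: 49051·3 = 147153 = 543·271 = 147153 ✓.)

r = 271, b = 49051.


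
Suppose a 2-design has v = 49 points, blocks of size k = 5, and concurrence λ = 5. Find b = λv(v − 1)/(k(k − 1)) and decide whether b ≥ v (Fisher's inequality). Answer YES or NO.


b = λv(v − 1)/(k(k − 1)) = 5·49·48/(5·4) = 11760/20 = 588.
Compare with v = 49: b ≥ v, so Fisher's inequality holds.

YES


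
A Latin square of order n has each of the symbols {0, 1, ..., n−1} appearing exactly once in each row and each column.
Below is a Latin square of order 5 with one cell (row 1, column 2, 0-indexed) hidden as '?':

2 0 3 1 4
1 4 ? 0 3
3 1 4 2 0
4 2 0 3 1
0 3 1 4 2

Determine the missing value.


Row 1 contains symbols [0, 1, 3, 4] — missing [2].
Column 2 contains symbols [0, 1, 3, 4] — missing [2].
The missing symbol must appear in both missing sets; intersection = [2].
Therefore the hidden value is 2.

Missing value = 2.


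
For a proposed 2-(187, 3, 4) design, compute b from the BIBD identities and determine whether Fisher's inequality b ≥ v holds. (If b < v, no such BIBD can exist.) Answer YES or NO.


r = λ(v − 1)/(k − 1) = 4·186/2 = 372.
b = vr/k = 187·372/3 = 23188.
Fisher's inequality: b ≥ v ⇔ 23188 ≥ 187? YES.

YES


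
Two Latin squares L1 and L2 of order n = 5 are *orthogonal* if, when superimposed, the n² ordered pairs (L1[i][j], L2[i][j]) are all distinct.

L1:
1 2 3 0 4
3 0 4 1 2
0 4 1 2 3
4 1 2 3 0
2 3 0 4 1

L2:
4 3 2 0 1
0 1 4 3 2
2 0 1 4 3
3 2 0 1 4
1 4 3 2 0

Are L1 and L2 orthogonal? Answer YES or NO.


Form the n² = 25 superimposed pairs (L1[i][j], L2[i][j]), row by row (rows and columns indexed from 0):
row 0: (1,4) (2,3) (3,2) (0,0) (4,1)
row 1: (3,0) (0,1) (4,4) (1,3) (2,2)
row 2: (0,2) (4,0) (1,1) (2,4) (3,3)
row 3: (4,3) (1,2) (2,0) (3,1) (0,4)
row 4: (2,1) (3,4) (0,3) (4,2) (1,0)
Orthogonality requires all 25 pairs distinct.
Check by first coordinate: for each symbol s of L1, list the L2 entries in the n cells where L1 = s; they must all differ.
  L1 = 0: L2 entries (in reading order) 0, 1, 2, 4, 3 — all 5 distinct ✓
  L1 = 1: L2 entries (in reading order) 4, 3, 1, 2, 0 — all 5 distinct ✓
  L1 = 2: L2 entries (in reading order) 3, 2, 4, 0, 1 — all 5 distinct ✓
  L1 = 3: L2 entries (in reading order) 2, 0, 3, 1, 4 — all 5 distinct ✓
  L1 = 4: L2 entries (in reading order) 1, 4, 0, 3, 2 — all 5 distinct ✓
Every symbol of L1 meets every symbol of L2 exactly once, so all 25 pairs are distinct (25 of 25).
Conclusion: YES.

YES


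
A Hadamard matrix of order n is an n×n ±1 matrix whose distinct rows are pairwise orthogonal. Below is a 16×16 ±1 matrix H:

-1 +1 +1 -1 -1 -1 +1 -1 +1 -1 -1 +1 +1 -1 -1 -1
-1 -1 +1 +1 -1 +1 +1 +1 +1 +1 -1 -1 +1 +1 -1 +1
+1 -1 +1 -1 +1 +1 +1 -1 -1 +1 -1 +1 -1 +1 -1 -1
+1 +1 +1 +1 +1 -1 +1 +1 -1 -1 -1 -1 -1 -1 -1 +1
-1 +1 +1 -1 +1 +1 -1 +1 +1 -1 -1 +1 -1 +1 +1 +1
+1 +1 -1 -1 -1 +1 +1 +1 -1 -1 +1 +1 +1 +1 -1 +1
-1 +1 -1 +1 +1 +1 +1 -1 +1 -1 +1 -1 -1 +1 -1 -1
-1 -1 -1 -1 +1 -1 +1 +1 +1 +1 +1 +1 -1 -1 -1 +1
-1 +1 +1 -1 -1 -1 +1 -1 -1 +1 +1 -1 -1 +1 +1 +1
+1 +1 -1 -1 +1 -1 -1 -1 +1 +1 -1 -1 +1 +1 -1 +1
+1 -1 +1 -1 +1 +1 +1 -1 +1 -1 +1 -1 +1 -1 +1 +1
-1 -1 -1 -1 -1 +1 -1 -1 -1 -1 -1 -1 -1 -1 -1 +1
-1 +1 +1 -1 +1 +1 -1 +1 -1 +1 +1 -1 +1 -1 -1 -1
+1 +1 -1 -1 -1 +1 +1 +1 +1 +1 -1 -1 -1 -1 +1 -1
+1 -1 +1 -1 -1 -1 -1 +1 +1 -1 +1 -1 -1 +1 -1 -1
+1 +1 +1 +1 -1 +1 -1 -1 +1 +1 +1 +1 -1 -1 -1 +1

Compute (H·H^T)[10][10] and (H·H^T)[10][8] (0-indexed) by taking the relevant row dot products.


Row 8 of H: [-1, 1, 1, -1, -1, -1, 1, -1, -1, 1, 1, -1, -1, 1, 1, 1].
Row 10 of H: [1, -1, 1, -1, 1, 1, 1, -1, 1, -1, 1, -1, 1, -1, 1, 1].
(H·H^T)[10][10] = Σ_j H[10][j]·H[10][j] = (1)² + (-1)² + (1)² + (-1)² + (1)² + (1)² + (1)² + (-1)² + (1)² + (-1)² + (1)² + (-1)² + (1)² + (-1)² + (1)² + (1)² = 1 + 1 + 1 + 1 + 1 + 1 + 1 + 1 + 1 + 1 + 1 + 1 + 1 + 1 + 1 + 1 = 16.
(H·H^T)[10][8] = Σ_j H[10][j]·H[8][j] = (1)·(-1) + (-1)·(1) + (1)·(1) + (-1)·(-1) + (1)·(-1) + (1)·(-1) + (1)·(1) + (-1)·(-1) + (1)·(-1) + (-1)·(1) + (1)·(1) + (-1)·(-1) + (1)·(-1) + (-1)·(1) + (1)·(1) + (1)·(1) = -1 + -1 + 1 + 1 + -1 + -1 + 1 + 1 + -1 + -1 + 1 + 1 + -1 + -1 + 1 + 1 = 0.
So rows 10 and 8 are orthogonal; the diagonal entry equals n = 16.

(10,10) entry = 16; (10,8) entry = 0.


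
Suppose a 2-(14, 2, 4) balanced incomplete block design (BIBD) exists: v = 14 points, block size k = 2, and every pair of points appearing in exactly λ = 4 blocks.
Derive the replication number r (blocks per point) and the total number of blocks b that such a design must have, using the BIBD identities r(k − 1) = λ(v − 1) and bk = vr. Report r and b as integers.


Any 2-(v, k, λ) BIBD satisfies two necessary conditions:
  (i)  Each point sits in r blocks, and counting incidences through any fixed point gives r(k − 1) = λ(v − 1), so r = λ(v − 1)/(k − 1).
  (ii) Total incidences bk = vr, so b = vr/k.
Step 1: r = λ(v − 1)/(k − 1) = 4·(14 − 1)/(2 − 1) = 4·13/1 = 52/1 = 52.
Step 2: b = vr/k = 14·52/2 = 728/2 = 364.
Check integrality: r = 52 ∈ Z ✓, b = 364 ∈ Z ✓.
(These identities are necessary conditions: they determine r and b for any design with these parameters, but do not by themselves prove that one exists.)

r = 52, b = 364.


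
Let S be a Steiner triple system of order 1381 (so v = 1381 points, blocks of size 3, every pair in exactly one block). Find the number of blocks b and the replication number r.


An STS(v) is a 2-(v, 3, 1) BIBD: block size k = 3, λ = 1.
Replication: r(k − 1) = λ(v − 1) ⇒ r·2 = 1381 − 1 = 1380 ⇒ r = 690.
Block count: b = v(v − 1)/6 = 1381·1380/6 = 1905780/6 = 317630.
(Check via bk = vr: 317630·3 = 952890 = 1381·690 = 952890 ✓.)

r = 690, b = 317630.


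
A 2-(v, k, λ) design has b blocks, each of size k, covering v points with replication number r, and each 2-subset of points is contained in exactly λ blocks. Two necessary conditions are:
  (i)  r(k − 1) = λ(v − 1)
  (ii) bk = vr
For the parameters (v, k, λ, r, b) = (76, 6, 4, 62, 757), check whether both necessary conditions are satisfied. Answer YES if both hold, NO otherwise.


Condition (i): r(k − 1) = 62·5 = 310; λ(v − 1) = 4·75 = 300. Match? NO.
Condition (ii): bk = 757·6 = 4542; vr = 76·62 = 4712. Match? NO.
Both conditions hold? NO.

NO


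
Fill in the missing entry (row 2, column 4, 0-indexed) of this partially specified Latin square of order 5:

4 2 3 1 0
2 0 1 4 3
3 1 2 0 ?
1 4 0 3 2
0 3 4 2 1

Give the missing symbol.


Row 2 contains symbols [0, 1, 2, 3] — missing [4].
Column 4 contains symbols [0, 1, 2, 3] — missing [4].
The missing symbol must appear in both missing sets; intersection = [4].
Therefore the hidden value is 4.

Missing value = 4.


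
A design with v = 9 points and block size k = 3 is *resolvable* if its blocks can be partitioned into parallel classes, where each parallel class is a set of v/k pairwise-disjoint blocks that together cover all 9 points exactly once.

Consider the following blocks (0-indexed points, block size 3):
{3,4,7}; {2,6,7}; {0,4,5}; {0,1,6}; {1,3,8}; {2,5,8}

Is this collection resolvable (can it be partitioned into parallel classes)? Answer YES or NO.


v = 9, block size k = 3, number of blocks = 6.
For resolvability, blocks must partition into parallel classes of size v/k = 3.
Total blocks must therefore be a multiple of 3: 6 = 3·2 + 0 ⇒ divisible ✓.
Greedy packing gives 2 candidate class(es). Each should be a full parallel class (size 3, covers all 9 points).
  Class 1 (3 blocks): {3,4,7}; {0,1,6}; {2,5,8}. Points covered: [0, 1, 2, 3, 4, 5, 6, 7, 8].
  Class 2 (3 blocks): {2,6,7}; {0,4,5}; {1,3,8}. Points covered: [0, 1, 2, 3, 4, 5, 6, 7, 8].
All classes full (size 3)? YES. All classes cover every point? YES.
Resolvable? YES.

YES


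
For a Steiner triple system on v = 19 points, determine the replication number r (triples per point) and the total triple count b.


An STS(v) is a 2-(v, 3, 1) BIBD: block size k = 3, λ = 1.
Replication: r(k − 1) = λ(v − 1) ⇒ r·2 = 19 − 1 = 18 ⇒ r = 9.
Block count: bk = vr ⇒ b·3 = 19·9 = 171 ⇒ b = 57.

r = 9, b = 57.


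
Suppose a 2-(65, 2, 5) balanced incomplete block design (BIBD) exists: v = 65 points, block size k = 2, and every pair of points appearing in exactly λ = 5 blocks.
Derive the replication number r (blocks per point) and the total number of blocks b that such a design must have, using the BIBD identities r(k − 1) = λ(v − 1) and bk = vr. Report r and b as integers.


Any 2-(v, k, λ) BIBD satisfies two necessary conditions:
  (i)  Each point sits in r blocks, and counting incidences through any fixed point gives r(k − 1) = λ(v − 1), so r = λ(v − 1)/(k − 1).
  (ii) Total incidences bk = vr, so b = vr/k.
Step 1: r = λ(v − 1)/(k − 1) = 5·(65 − 1)/(2 − 1) = 5·64/1 = 320/1 = 320.
Step 2: b = vr/k = 65·320/2 = 20800/2 = 10400.
Check integrality: r = 320 ∈ Z ✓, b = 10400 ∈ Z ✓.
(These identities are necessary conditions: they determine r and b for any design with these parameters, but do not by themselves prove that one exists.)

r = 320, b = 10400.


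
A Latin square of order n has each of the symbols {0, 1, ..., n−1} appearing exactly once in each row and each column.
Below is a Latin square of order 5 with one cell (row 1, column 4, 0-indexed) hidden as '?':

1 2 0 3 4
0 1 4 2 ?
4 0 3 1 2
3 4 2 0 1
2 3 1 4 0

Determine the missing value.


Row 1 contains symbols [0, 1, 2, 4] — missing [3].
Column 4 contains symbols [0, 1, 2, 4] — missing [3].
The missing symbol must appear in both missing sets; intersection = [3].
Therefore the hidden value is 3.

Missing value = 3.


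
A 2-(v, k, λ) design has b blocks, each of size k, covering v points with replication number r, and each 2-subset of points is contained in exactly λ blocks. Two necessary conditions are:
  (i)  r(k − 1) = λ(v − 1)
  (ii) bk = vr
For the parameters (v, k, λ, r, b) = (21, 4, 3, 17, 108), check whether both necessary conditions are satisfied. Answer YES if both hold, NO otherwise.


Condition (i): r(k − 1) = 17·3 = 51; λ(v − 1) = 3·20 = 60. Match? NO.
Condition (ii): bk = 108·4 = 432; vr = 21·17 = 357. Match? NO.
Both conditions hold? NO.

NO


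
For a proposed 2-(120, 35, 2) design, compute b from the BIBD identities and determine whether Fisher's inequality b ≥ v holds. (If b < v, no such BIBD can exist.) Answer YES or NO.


b = λv(v − 1)/(k(k − 1)) = 2·120·119/(35·34) = 28560/1190 = 24.
Compare with v = 120: b < v, so Fisher's inequality fails.

NO


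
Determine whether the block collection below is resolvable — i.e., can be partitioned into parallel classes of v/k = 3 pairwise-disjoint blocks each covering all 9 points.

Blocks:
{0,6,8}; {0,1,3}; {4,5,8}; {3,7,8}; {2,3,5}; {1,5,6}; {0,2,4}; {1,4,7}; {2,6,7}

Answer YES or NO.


v = 9, block size k = 3, number of blocks = 9.
For resolvability, blocks must partition into parallel classes of size v/k = 3.
Total blocks must therefore be a multiple of 3: 9 = 3·3 + 0 ⇒ divisible ✓.
Greedy packing gives 3 candidate class(es). Each should be a full parallel class (size 3, covers all 9 points).
  Class 1 (3 blocks): {0,6,8}; {2,3,5}; {1,4,7}. Points covered: [0, 1, 2, 3, 4, 5, 6, 7, 8].
  Class 2 (3 blocks): {0,1,3}; {4,5,8}; {2,6,7}. Points covered: [0, 1, 2, 3, 4, 5, 6, 7, 8].
  Class 3 (3 blocks): {3,7,8}; {1,5,6}; {0,2,4}. Points covered: [0, 1, 2, 3, 4, 5, 6, 7, 8].
All classes full (size 3)? YES. All classes cover every point? YES.
Resolvable? YES.

YES


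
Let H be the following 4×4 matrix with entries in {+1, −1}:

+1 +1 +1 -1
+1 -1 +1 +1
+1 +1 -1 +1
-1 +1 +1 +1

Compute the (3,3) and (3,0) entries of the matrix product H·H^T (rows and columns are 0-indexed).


Row 0 of H: [1, 1, 1, -1].
Row 3 of H: [-1, 1, 1, 1].
(H·H^T)[3][3] = Σ_j H[3][j]·H[3][j] = (-1)² + (1)² + (1)² + (1)² = 1 + 1 + 1 + 1 = 4.
(H·H^T)[3][0] = Σ_j H[3][j]·H[0][j] = (-1)·(1) + (1)·(1) + (1)·(1) + (1)·(-1) = -1 + 1 + 1 + -1 = 0.
So rows 3 and 0 are orthogonal; the diagonal entry equals n = 4.

(3,3) entry = 4; (3,0) entry = 0.


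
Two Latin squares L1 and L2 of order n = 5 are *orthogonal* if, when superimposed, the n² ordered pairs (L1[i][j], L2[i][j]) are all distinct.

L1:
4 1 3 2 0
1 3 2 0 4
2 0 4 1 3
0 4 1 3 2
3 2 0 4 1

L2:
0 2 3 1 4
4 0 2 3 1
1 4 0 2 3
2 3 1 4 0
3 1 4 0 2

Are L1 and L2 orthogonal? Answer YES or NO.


Form the n² = 25 superimposed pairs (L1[i][j], L2[i][j]), row by row (rows and columns indexed from 0):
row 0: (4,0) (1,2) (3,3) (2,1) (0,4)
row 1: (1,4) (3,0) (2,2) (0,3) (4,1)
row 2: (2,1) (0,4) (4,0) (1,2) (3,3)
row 3: (0,2) (4,3) (1,1) (3,4) (2,0)
row 4: (3,3) (2,1) (0,4) (4,0) (1,2)
Orthogonality requires all 25 pairs distinct.
But the pair (2,1) repeats: cell (0,3) has L1 = 2, L2 = 1, and cell (2,0) has L1 = 2, L2 = 1.
A repeated pair means some other pair never occurs (only 15 distinct pairs out of 25), so the squares are not orthogonal.
Conclusion: NO.

NO


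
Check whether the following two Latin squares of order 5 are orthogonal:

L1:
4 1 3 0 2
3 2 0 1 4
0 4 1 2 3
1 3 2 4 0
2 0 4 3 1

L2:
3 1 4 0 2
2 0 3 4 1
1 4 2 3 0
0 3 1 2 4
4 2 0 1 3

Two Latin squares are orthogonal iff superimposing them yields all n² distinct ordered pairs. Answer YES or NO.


Form the n² = 25 superimposed pairs (L1[i][j], L2[i][j]), row by row (rows and columns indexed from 0):
row 0: (4,3) (1,1) (3,4) (0,0) (2,2)
row 1: (3,2) (2,0) (0,3) (1,4) (4,1)
row 2: (0,1) (4,4) (1,2) (2,3) (3,0)
row 3: (1,0) (3,3) (2,1) (4,2) (0,4)
row 4: (2,4) (0,2) (4,0) (3,1) (1,3)
Orthogonality requires all 25 pairs distinct.
Check by first coordinate: for each symbol s of L1, list the L2 entries in the n cells where L1 = s; they must all differ.
  L1 = 0: L2 entries (in reading order) 0, 3, 1, 4, 2 — all 5 distinct ✓
  L1 = 1: L2 entries (in reading order) 1, 4, 2, 0, 3 — all 5 distinct ✓
  L1 = 2: L2 entries (in reading order) 2, 0, 3, 1, 4 — all 5 distinct ✓
  L1 = 3: L2 entries (in reading order) 4, 2, 0, 3, 1 — all 5 distinct ✓
  L1 = 4: L2 entries (in reading order) 3, 1, 4, 2, 0 — all 5 distinct ✓
Every symbol of L1 meets every symbol of L2 exactly once, so all 25 pairs are distinct (25 of 25).
Conclusion: YES.

YES


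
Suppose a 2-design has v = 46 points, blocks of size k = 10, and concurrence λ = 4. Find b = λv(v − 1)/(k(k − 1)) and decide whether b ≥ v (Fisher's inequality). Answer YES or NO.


b = λv(v − 1)/(k(k − 1)) = 4·46·45/(10·9) = 8280/90 = 92.
Compare with v = 46: b ≥ v, so Fisher's inequality holds.

YES


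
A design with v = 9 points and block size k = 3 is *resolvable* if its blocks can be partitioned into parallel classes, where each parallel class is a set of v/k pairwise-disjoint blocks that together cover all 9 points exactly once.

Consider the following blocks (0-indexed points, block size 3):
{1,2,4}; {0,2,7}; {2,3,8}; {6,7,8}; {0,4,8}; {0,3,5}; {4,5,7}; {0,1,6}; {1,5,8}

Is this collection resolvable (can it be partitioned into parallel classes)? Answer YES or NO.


v = 9, block size k = 3, number of blocks = 9.
For resolvability, blocks must partition into parallel classes of size v/k = 3.
Total blocks must therefore be a multiple of 3: 9 = 3·3 + 0 ⇒ divisible ✓.
Consider block {0,2,7}. The only other block(s) in the collection disjoint from it are {1,5,8} — just 1 block(s). Any parallel class containing {0,2,7} would need 2 other blocks each disjoint from it, so no parallel class of size 3 can contain {0,2,7}.
Since every block must belong to some parallel class in a resolution, the collection cannot be partitioned into parallel classes.
Resolvable? NO.

NO


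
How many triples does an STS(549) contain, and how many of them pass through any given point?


An STS(v) is a 2-(v, 3, 1) BIBD: block size k = 3, λ = 1.
Replication: r(k − 1) = λ(v − 1) ⇒ r·2 = 549 − 1 = 548 ⇒ r = 274.
Block count: b = v(v − 1)/6 = 549·548/6 = 300852/6 = 50142.
(Check via bk = vr: 50142·3 = 150426 = 549·274 = 150426 ✓.)

r = 274, b = 50142.


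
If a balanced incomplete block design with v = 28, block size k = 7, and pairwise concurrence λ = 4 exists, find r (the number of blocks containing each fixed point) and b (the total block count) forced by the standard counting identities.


Any 2-(v, k, λ) BIBD satisfies two necessary conditions:
  (i)  Each point sits in r blocks, and counting incidences through any fixed point gives r(k − 1) = λ(v − 1), so r = λ(v − 1)/(k − 1).
  (ii) Total incidences bk = vr, so b = vr/k.
Step 1: r = λ(v − 1)/(k − 1) = 4·(28 − 1)/(7 − 1) = 4·27/6 = 108/6 = 18.
Step 2: b = vr/k = 28·18/7 = 504/7 = 72.
Check integrality: r = 18 ∈ Z ✓, b = 72 ∈ Z ✓.
(These identities are necessary conditions: they determine r and b for any design with these parameters, but do not by themselves prove that one exists.)

r = 18, b = 72.


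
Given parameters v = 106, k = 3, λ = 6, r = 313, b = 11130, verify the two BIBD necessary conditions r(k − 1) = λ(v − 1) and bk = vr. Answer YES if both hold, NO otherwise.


Condition (i): r(k − 1) = 313·2 = 626; λ(v − 1) = 6·105 = 630. Match? NO.
Condition (ii): bk = 11130·3 = 33390; vr = 106·313 = 33178. Match? NO.
Both conditions hold? NO.

NO


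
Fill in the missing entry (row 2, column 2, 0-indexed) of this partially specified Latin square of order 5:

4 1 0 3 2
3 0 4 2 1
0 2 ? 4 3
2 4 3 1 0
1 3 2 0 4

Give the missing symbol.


Row 2 contains symbols [0, 2, 3, 4] — missing [1].
Column 2 contains symbols [0, 2, 3, 4] — missing [1].
The missing symbol must appear in both missing sets; intersection = [1].
Therefore the hidden value is 1.

Missing value = 1.


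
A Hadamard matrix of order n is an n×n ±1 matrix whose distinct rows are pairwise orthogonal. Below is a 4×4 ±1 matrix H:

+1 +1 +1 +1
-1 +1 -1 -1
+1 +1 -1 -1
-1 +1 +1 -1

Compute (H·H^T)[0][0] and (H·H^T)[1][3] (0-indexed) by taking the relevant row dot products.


Row 0 of H: [1, 1, 1, 1].
Row 1 of H: [-1, 1, -1, -1].
Row 3 of H: [-1, 1, 1, -1].
(H·H^T)[0][0] = Σ_j H[0][j]·H[0][j] = (1)² + (1)² + (1)² + (1)² = 1 + 1 + 1 + 1 = 4.
(H·H^T)[1][3] = Σ_j H[1][j]·H[3][j] = (-1)·(-1) + (1)·(1) + (-1)·(1) + (-1)·(-1) = 1 + 1 + -1 + 1 = 2.
Rows 1 and 3 are not orthogonal (dot product = 2 ≠ 0), so H is not a Hadamard matrix.

(0,0) entry = 4; (1,3) entry = 2.


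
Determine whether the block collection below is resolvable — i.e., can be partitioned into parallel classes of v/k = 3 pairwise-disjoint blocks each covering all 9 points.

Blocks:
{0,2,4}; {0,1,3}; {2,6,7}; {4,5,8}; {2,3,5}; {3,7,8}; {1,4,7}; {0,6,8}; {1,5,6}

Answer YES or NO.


v = 9, block size k = 3, number of blocks = 9.
For resolvability, blocks must partition into parallel classes of size v/k = 3.
Total blocks must therefore be a multiple of 3: 9 = 3·3 + 0 ⇒ divisible ✓.
Greedy packing gives 3 candidate class(es). Each should be a full parallel class (size 3, covers all 9 points).
  Class 1 (3 blocks): {0,2,4}; {3,7,8}; {1,5,6}. Points covered: [0, 1, 2, 3, 4, 5, 6, 7, 8].
  Class 2 (3 blocks): {0,1,3}; {2,6,7}; {4,5,8}. Points covered: [0, 1, 2, 3, 4, 5, 6, 7, 8].
  Class 3 (3 blocks): {2,3,5}; {1,4,7}; {0,6,8}. Points covered: [0, 1, 2, 3, 4, 5, 6, 7, 8].
All classes full (size 3)? YES. All classes cover every point? YES.
Resolvable? YES.

YES


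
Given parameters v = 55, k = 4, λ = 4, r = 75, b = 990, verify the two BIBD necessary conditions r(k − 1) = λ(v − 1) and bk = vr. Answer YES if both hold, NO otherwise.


Condition (i): r(k − 1) = 75·3 = 225; λ(v − 1) = 4·54 = 216. Match? NO.
Condition (ii): bk = 990·4 = 3960; vr = 55·75 = 4125. Match? NO.
Both conditions hold? NO.

NO


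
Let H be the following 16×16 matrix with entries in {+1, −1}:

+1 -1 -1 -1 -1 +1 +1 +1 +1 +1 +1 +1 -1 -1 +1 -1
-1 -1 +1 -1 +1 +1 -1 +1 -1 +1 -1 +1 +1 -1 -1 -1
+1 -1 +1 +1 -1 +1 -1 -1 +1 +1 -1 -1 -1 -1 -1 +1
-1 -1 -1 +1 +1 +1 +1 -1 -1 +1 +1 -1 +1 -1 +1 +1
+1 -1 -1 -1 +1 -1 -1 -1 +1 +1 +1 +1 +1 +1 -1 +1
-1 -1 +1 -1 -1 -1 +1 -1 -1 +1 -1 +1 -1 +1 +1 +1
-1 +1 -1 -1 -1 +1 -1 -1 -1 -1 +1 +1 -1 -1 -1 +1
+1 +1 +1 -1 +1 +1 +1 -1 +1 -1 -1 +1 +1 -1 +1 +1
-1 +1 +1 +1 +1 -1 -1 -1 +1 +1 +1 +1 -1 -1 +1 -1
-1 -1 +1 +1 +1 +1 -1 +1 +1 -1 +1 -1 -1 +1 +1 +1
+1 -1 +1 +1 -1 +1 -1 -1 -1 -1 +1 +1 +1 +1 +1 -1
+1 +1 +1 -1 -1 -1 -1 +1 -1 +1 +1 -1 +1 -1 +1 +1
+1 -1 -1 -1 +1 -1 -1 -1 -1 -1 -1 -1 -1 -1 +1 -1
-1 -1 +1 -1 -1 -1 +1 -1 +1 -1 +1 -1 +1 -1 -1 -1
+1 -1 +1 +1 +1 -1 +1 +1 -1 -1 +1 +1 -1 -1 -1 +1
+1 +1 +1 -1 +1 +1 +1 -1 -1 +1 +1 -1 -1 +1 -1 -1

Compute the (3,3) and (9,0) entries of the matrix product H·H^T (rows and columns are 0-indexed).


Row 0 of H: [1, -1, -1, -1, -1, 1, 1, 1, 1, 1, 1, 1, -1, -1, 1, -1].
Row 3 of H: [-1, -1, -1, 1, 1, 1, 1, -1, -1, 1, 1, -1, 1, -1, 1, 1].
Row 9 of H: [-1, -1, 1, 1, 1, 1, -1, 1, 1, -1, 1, -1, -1, 1, 1, 1].
(H·H^T)[3][3] = Σ_j H[3][j]·H[3][j] = (-1)² + (-1)² + (-1)² + (1)² + (1)² + (1)² + (1)² + (-1)² + (-1)² + (1)² + (1)² + (-1)² + (1)² + (-1)² + (1)² + (1)² = 1 + 1 + 1 + 1 + 1 + 1 + 1 + 1 + 1 + 1 + 1 + 1 + 1 + 1 + 1 + 1 = 16.
(H·H^T)[9][0] = Σ_j H[9][j]·H[0][j] = (-1)·(1) + (-1)·(-1) + (1)·(-1) + (1)·(-1) + (1)·(-1) + (1)·(1) + (-1)·(1) + (1)·(1) + (1)·(1) + (-1)·(1) + (1)·(1) + (-1)·(1) + (-1)·(-1) + (1)·(-1) + (1)·(1) + (1)·(-1) = -1 + 1 + -1 + -1 + -1 + 1 + -1 + 1 + 1 + -1 + 1 + -1 + 1 + -1 + 1 + -1 = -2.
Rows 9 and 0 are not orthogonal (dot product = -2 ≠ 0), so H is not a Hadamard matrix.

(3,3) entry = 16; (9,0) entry = -2.


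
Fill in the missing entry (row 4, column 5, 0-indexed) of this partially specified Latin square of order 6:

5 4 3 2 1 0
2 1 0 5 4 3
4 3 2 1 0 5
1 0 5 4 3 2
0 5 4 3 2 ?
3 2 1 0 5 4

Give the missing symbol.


Row 4 contains symbols [0, 2, 3, 4, 5] — missing [1].
Column 5 contains symbols [0, 2, 3, 4, 5] — missing [1].
The missing symbol must appear in both missing sets; intersection = [1].
Therefore the hidden value is 1.

Missing value = 1.


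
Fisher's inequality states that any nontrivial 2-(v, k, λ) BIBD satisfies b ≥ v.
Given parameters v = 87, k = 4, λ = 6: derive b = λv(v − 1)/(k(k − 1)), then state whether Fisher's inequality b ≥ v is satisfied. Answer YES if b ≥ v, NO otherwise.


r = λ(v − 1)/(k − 1) = 6·86/3 = 172.
b = vr/k = 87·172/4 = 3741.
Fisher's inequality: b ≥ v ⇔ 3741 ≥ 87? YES.

YES


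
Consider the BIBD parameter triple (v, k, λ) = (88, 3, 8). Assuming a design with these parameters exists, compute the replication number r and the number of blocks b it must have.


Any 2-(v, k, λ) BIBD satisfies two necessary conditions:
  (i)  Each point sits in r blocks, and counting incidences through any fixed point gives r(k − 1) = λ(v − 1), so r = λ(v − 1)/(k − 1).
  (ii) Total incidences bk = vr, so b = vr/k.
Step 1: r = λ(v − 1)/(k − 1) = 8·(88 − 1)/(3 − 1) = 8·87/2 = 696/2 = 348.
Step 2: b = vr/k = 88·348/3 = 30624/3 = 10208.
Check integrality: r = 348 ∈ Z ✓, b = 10208 ∈ Z ✓.
(These identities are necessary conditions: they determine r and b for any design with these parameters, but do not by themselves prove that one exists.)

r = 348, b = 10208.


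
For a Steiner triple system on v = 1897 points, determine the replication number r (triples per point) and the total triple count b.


An STS(v) is a 2-(v, 3, 1) BIBD: block size k = 3, λ = 1.
Replication: r(k − 1) = λ(v − 1) ⇒ r·2 = 1897 − 1 = 1896 ⇒ r = 948.
Block count: b = v(v − 1)/6 = 1897·1896/6 = 3596712/6 = 599452.

r = 948, b = 599452.


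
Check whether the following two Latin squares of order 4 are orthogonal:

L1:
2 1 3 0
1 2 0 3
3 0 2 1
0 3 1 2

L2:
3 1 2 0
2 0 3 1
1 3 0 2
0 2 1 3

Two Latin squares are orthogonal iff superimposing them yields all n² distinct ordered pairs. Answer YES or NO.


Form the n² = 16 superimposed pairs (L1[i][j], L2[i][j]), row by row (rows and columns indexed from 0):
row 0: (2,3) (1,1) (3,2) (0,0)
row 1: (1,2) (2,0) (0,3) (3,1)
row 2: (3,1) (0,3) (2,0) (1,2)
row 3: (0,0) (3,2) (1,1) (2,3)
Orthogonality requires all 16 pairs distinct.
But the pair (3,1) repeats: cell (1,3) has L1 = 3, L2 = 1, and cell (2,0) has L1 = 3, L2 = 1.
A repeated pair means some other pair never occurs (only 8 distinct pairs out of 16), so the squares are not orthogonal.
Conclusion: NO.

NO


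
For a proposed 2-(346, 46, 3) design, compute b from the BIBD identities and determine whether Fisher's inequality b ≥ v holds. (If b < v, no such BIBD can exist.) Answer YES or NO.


b = λv(v − 1)/(k(k − 1)) = 3·346·345/(46·45) = 358110/2070 = 173.
Compare with v = 346: b < v, so Fisher's inequality fails.

NO


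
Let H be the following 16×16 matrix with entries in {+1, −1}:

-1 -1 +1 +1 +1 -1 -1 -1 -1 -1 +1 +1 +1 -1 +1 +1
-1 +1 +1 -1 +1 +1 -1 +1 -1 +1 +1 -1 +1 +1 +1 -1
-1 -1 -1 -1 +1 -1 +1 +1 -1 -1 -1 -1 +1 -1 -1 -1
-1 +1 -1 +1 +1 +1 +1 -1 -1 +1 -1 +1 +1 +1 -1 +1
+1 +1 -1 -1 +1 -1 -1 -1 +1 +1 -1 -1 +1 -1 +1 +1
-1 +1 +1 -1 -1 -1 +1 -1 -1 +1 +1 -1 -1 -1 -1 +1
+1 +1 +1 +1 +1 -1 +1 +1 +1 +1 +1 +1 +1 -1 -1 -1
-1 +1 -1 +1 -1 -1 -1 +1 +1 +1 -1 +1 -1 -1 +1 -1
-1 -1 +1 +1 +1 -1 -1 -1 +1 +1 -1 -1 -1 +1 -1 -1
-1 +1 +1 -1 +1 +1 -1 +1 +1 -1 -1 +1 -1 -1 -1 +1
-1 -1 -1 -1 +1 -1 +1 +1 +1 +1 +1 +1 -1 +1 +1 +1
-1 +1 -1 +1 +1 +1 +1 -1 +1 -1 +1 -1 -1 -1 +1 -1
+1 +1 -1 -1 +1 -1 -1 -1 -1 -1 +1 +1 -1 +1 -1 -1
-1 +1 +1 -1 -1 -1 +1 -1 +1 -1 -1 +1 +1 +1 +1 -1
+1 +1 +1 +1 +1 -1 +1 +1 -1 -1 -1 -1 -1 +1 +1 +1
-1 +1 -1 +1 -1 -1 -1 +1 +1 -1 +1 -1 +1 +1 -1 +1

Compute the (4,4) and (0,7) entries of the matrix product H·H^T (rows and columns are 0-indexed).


Row 0 of H: [-1, -1, 1, 1, 1, -1, -1, -1, -1, -1, 1, 1, 1, -1, 1, 1].
Row 4 of H: [1, 1, -1, -1, 1, -1, -1, -1, 1, 1, -1, -1, 1, -1, 1, 1].
Row 7 of H: [-1, 1, -1, 1, -1, -1, -1, 1, 1, 1, -1, 1, -1, -1, 1, -1].
(H·H^T)[4][4] = Σ_j H[4][j]·H[4][j] = (1)² + (1)² + (-1)² + (-1)² + (1)² + (-1)² + (-1)² + (-1)² + (1)² + (1)² + (-1)² + (-1)² + (1)² + (-1)² + (1)² + (1)² = 1 + 1 + 1 + 1 + 1 + 1 + 1 + 1 + 1 + 1 + 1 + 1 + 1 + 1 + 1 + 1 = 16.
(H·H^T)[0][7] = Σ_j H[0][j]·H[7][j] = (-1)·(-1) + (-1)·(1) + (1)·(-1) + (1)·(1) + (1)·(-1) + (-1)·(-1) + (-1)·(-1) + (-1)·(1) + (-1)·(1) + (-1)·(1) + (1)·(-1) + (1)·(1) + (1)·(-1) + (-1)·(-1) + (1)·(1) + (1)·(-1) = 1 + -1 + -1 + 1 + -1 + 1 + 1 + -1 + -1 + -1 + -1 + 1 + -1 + 1 + 1 + -1 = -2.
Rows 0 and 7 are not orthogonal (dot product = -2 ≠ 0), so H is not a Hadamard matrix.

(4,4) entry = 16; (0,7) entry = -2.


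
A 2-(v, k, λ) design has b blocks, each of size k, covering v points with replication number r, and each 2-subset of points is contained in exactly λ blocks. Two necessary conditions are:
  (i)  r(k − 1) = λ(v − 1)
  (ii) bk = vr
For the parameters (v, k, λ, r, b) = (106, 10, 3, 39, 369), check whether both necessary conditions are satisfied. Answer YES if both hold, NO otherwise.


Condition (i): r(k − 1) = 39·9 = 351; λ(v − 1) = 3·105 = 315. Match? NO.
Condition (ii): bk = 369·10 = 3690; vr = 106·39 = 4134. Match? NO.
Both conditions hold? NO.

NO


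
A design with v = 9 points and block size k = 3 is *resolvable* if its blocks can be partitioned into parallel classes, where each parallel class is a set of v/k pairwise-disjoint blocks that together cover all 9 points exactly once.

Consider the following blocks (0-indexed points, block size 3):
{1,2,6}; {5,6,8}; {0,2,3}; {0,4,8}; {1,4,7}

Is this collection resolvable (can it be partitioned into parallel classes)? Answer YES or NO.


v = 9, block size k = 3, number of blocks = 5.
For resolvability, blocks must partition into parallel classes of size v/k = 3.
Total blocks must therefore be a multiple of 3: 5 = 3·1 + 2 ⇒ not divisible ✗.
Resolvable? NO.

NO


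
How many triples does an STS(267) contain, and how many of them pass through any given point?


An STS(v) is a 2-(v, 3, 1) BIBD: block size k = 3, λ = 1.
Replication: r(k − 1) = λ(v − 1) ⇒ r·2 = 267 − 1 = 266 ⇒ r = 133.
Block count: b = v(v − 1)/6 = 267·266/6 = 71022/6 = 11837.

r = 133, b = 11837.


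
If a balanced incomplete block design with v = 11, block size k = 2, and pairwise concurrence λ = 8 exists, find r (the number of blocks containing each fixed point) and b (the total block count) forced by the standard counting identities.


Any 2-(v, k, λ) BIBD satisfies two necessary conditions:
  (i)  Each point sits in r blocks, and counting incidences through any fixed point gives r(k − 1) = λ(v − 1), so r = λ(v − 1)/(k − 1).
  (ii) Total incidences bk = vr, so b = vr/k.
Step 1: r = λ(v − 1)/(k − 1) = 8·(11 − 1)/(2 − 1) = 8·10/1 = 80/1 = 80.
Step 2: b = vr/k = 11·80/2 = 880/2 = 440.
Check integrality: r = 80 ∈ Z ✓, b = 440 ∈ Z ✓.
(These identities are necessary conditions: they determine r and b for any design with these parameters, but do not by themselves prove that one exists.)

r = 80, b = 440.


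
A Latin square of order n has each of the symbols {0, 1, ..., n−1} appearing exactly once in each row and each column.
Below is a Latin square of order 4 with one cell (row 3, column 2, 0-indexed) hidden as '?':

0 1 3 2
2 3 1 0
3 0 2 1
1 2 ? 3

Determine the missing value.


Row 3 contains symbols [1, 2, 3] — missing [0].
Column 2 contains symbols [1, 2, 3] — missing [0].
The missing symbol must appear in both missing sets; intersection = [0].
Therefore the hidden value is 0.

Missing value = 0.


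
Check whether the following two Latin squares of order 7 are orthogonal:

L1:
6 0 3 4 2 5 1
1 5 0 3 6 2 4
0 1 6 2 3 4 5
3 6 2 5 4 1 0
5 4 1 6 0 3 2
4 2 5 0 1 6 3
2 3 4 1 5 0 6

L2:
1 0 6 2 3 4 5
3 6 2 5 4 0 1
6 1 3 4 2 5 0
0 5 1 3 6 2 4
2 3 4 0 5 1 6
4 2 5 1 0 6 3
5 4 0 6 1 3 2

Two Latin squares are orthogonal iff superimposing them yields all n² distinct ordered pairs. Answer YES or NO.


Form the n² = 49 superimposed pairs (L1[i][j], L2[i][j]), row by row (rows and columns indexed from 0):
row 0: (6,1) (0,0) (3,6) (4,2) (2,3) (5,4) (1,5)
row 1: (1,3) (5,6) (0,2) (3,5) (6,4) (2,0) (4,1)
row 2: (0,6) (1,1) (6,3) (2,4) (3,2) (4,5) (5,0)
row 3: (3,0) (6,5) (2,1) (5,3) (4,6) (1,2) (0,4)
row 4: (5,2) (4,3) (1,4) (6,0) (0,5) (3,1) (2,6)
row 5: (4,4) (2,2) (5,5) (0,1) (1,0) (6,6) (3,3)
row 6: (2,5) (3,4) (4,0) (1,6) (5,1) (0,3) (6,2)
Orthogonality requires all 49 pairs distinct.
Check by first coordinate: for each symbol s of L1, list the L2 entries in the n cells where L1 = s; they must all differ.
  L1 = 0: L2 entries (in reading order) 0, 2, 6, 4, 5, 1, 3 — all 7 distinct ✓
  L1 = 1: L2 entries (in reading order) 5, 3, 1, 2, 4, 0, 6 — all 7 distinct ✓
  L1 = 2: L2 entries (in reading order) 3, 0, 4, 1, 6, 2, 5 — all 7 distinct ✓
  L1 = 3: L2 entries (in reading order) 6, 5, 2, 0, 1, 3, 4 — all 7 distinct ✓
  L1 = 4: L2 entries (in reading order) 2, 1, 5, 6, 3, 4, 0 — all 7 distinct ✓
  L1 = 5: L2 entries (in reading order) 4, 6, 0, 3, 2, 5, 1 — all 7 distinct ✓
  L1 = 6: L2 entries (in reading order) 1, 4, 3, 5, 0, 6, 2 — all 7 distinct ✓
Every symbol of L1 meets every symbol of L2 exactly once, so all 49 pairs are distinct (49 of 49).
Conclusion: YES.

YES


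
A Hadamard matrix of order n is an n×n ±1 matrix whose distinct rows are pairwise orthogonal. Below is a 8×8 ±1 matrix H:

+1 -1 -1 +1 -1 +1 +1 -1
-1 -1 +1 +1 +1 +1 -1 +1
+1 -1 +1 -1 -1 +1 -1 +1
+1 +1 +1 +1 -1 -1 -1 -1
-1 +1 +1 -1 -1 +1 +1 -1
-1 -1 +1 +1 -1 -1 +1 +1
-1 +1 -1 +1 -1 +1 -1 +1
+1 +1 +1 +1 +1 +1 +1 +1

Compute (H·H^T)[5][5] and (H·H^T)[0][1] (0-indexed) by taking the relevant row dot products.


Row 0 of H: [1, -1, -1, 1, -1, 1, 1, -1].
Row 1 of H: [-1, -1, 1, 1, 1, 1, -1, 1].
Row 5 of H: [-1, -1, 1, 1, -1, -1, 1, 1].
(H·H^T)[5][5] = Σ_j H[5][j]·H[5][j] = (-1)² + (-1)² + (1)² + (1)² + (-1)² + (-1)² + (1)² + (1)² = 1 + 1 + 1 + 1 + 1 + 1 + 1 + 1 = 8.
(H·H^T)[0][1] = Σ_j H[0][j]·H[1][j] = (1)·(-1) + (-1)·(-1) + (-1)·(1) + (1)·(1) + (-1)·(1) + (1)·(1) + (1)·(-1) + (-1)·(1) = -1 + 1 + -1 + 1 + -1 + 1 + -1 + -1 = -2.
Rows 0 and 1 are not orthogonal (dot product = -2 ≠ 0), so H is not a Hadamard matrix.

(5,5) entry = 8; (0,1) entry = -2.


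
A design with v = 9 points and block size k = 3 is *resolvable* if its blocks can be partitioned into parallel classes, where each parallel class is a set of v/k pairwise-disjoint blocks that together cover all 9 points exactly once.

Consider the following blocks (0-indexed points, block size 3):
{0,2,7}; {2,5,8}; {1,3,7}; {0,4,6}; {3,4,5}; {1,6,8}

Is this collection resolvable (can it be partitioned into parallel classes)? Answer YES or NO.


v = 9, block size k = 3, number of blocks = 6.
For resolvability, blocks must partition into parallel classes of size v/k = 3.
Total blocks must therefore be a multiple of 3: 6 = 3·2 + 0 ⇒ divisible ✓.
Greedy packing gives 2 candidate class(es). Each should be a full parallel class (size 3, covers all 9 points).
  Class 1 (3 blocks): {0,2,7}; {3,4,5}; {1,6,8}. Points covered: [0, 1, 2, 3, 4, 5, 6, 7, 8].
  Class 2 (3 blocks): {2,5,8}; {1,3,7}; {0,4,6}. Points covered: [0, 1, 2, 3, 4, 5, 6, 7, 8].
All classes full (size 3)? YES. All classes cover every point? YES.
Resolvable? YES.

YES


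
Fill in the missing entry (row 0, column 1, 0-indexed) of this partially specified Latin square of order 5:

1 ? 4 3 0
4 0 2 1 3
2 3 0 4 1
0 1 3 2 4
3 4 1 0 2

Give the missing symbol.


Row 0 contains symbols [0, 1, 3, 4] — missing [2].
Column 1 contains symbols [0, 1, 3, 4] — missing [2].
The missing symbol must appear in both missing sets; intersection = [2].
Therefore the hidden value is 2.

Missing value = 2.


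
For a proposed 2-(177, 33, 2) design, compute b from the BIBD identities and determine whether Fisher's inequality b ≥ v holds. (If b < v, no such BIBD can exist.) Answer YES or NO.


b = λv(v − 1)/(k(k − 1)) = 2·177·176/(33·32) = 62304/1056 = 59.
Compare with v = 177: b < v, so Fisher's inequality fails.

NO


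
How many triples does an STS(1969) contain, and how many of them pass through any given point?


An STS(v) is a 2-(v, 3, 1) BIBD: block size k = 3, λ = 1.
Replication: r(k − 1) = λ(v − 1) ⇒ r·2 = 1969 − 1 = 1968 ⇒ r = 984.
Block count: b = v(v − 1)/6 = 1969·1968/6 = 3874992/6 = 645832.
(Check via bk = vr: 645832·3 = 1937496 = 1969·984 = 1937496 ✓.)

r = 984, b = 645832.


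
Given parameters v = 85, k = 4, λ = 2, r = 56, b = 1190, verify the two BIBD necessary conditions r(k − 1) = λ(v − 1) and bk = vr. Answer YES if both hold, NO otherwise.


Condition (i): r(k − 1) = 56·3 = 168; λ(v − 1) = 2·84 = 168. Match? YES.
Condition (ii): bk = 1190·4 = 4760; vr = 85·56 = 4760. Match? YES.
Both conditions hold? YES.

YES


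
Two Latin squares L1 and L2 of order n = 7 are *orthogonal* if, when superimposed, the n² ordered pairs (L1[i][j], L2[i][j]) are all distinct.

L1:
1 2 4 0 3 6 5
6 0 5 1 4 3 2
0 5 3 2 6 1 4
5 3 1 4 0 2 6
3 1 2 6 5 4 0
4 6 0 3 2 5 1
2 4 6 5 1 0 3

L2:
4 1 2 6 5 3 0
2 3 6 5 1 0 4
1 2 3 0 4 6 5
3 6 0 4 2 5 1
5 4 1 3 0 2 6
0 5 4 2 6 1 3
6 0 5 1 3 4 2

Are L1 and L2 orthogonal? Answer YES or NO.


Form the n² = 49 superimposed pairs (L1[i][j], L2[i][j]), row by row (rows and columns indexed from 0):
row 0: (1,4) (2,1) (4,2) (0,6) (3,5) (6,3) (5,0)
row 1: (6,2) (0,3) (5,6) (1,5) (4,1) (3,0) (2,4)
row 2: (0,1) (5,2) (3,3) (2,0) (6,4) (1,6) (4,5)
row 3: (5,3) (3,6) (1,0) (4,4) (0,2) (2,5) (6,1)
row 4: (3,5) (1,4) (2,1) (6,3) (5,0) (4,2) (0,6)
row 5: (4,0) (6,5) (0,4) (3,2) (2,6) (5,1) (1,3)
row 6: (2,6) (4,0) (6,5) (5,1) (1,3) (0,4) (3,2)
Orthogonality requires all 49 pairs distinct.
But the pair (3,5) repeats: cell (0,4) has L1 = 3, L2 = 5, and cell (4,0) has L1 = 3, L2 = 5.
A repeated pair means some other pair never occurs (only 35 distinct pairs out of 49), so the squares are not orthogonal.
Conclusion: NO.

NO


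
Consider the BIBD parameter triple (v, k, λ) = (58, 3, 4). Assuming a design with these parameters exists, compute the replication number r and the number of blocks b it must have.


Any 2-(v, k, λ) BIBD satisfies two necessary conditions:
  (i)  Each point sits in r blocks, and counting incidences through any fixed point gives r(k − 1) = λ(v − 1), so r = λ(v − 1)/(k − 1).
  (ii) Total incidences bk = vr, so b = vr/k.
Step 1: r = λ(v − 1)/(k − 1) = 4·(58 − 1)/(3 − 1) = 4·57/2 = 228/2 = 114.
Step 2: b = vr/k = 58·114/3 = 6612/3 = 2204.
Check integrality: r = 114 ∈ Z ✓, b = 2204 ∈ Z ✓.
(These identities are necessary conditions: they determine r and b for any design with these parameters, but do not by themselves prove that one exists.)

r = 114, b = 2204.


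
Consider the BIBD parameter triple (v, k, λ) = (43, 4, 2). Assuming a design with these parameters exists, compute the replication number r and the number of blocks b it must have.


Any 2-(v, k, λ) BIBD satisfies two necessary conditions:
  (i)  Each point sits in r blocks, and counting incidences through any fixed point gives r(k − 1) = λ(v − 1), so r = λ(v − 1)/(k − 1).
  (ii) Total incidences bk = vr, so b = vr/k.
Step 1: r = λ(v − 1)/(k − 1) = 2·(43 − 1)/(4 − 1) = 2·42/3 = 84/3 = 28.
Step 2: b = vr/k = 43·28/4 = 1204/4 = 301.
Check integrality: r = 28 ∈ Z ✓, b = 301 ∈ Z ✓.
(These identities are necessary conditions: they determine r and b for any design with these parameters, but do not by themselves prove that one exists.)

r = 28, b = 301.


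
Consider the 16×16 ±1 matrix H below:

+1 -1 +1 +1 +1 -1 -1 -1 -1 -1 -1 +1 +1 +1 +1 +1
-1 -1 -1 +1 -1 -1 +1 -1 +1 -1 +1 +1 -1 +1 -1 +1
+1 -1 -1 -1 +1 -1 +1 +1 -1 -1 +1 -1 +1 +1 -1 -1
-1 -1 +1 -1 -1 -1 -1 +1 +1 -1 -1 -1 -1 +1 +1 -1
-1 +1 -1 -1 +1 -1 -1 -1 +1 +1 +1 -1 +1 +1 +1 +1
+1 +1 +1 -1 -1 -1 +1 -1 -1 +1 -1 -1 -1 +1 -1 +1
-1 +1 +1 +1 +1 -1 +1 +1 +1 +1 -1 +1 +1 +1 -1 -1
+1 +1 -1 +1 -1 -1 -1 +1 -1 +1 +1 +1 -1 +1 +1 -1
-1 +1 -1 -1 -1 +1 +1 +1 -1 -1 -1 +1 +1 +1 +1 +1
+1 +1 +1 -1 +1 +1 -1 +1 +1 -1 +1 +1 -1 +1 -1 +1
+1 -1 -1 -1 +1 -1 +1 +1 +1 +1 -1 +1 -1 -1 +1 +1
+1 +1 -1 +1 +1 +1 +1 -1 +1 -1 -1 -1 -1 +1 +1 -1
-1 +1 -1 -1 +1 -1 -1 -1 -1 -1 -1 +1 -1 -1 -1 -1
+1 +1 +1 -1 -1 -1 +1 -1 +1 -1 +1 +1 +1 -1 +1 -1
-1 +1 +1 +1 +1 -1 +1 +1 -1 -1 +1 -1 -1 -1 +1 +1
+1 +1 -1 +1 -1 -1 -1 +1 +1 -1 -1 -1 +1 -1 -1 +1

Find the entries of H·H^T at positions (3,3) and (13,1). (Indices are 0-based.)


Row 1 of H: [-1, -1, -1, 1, -1, -1, 1, -1, 1, -1, 1, 1, -1, 1, -1, 1].
Row 3 of H: [-1, -1, 1, -1, -1, -1, -1, 1, 1, -1, -1, -1, -1, 1, 1, -1].
Row 13 of H: [1, 1, 1, -1, -1, -1, 1, -1, 1, -1, 1, 1, 1, -1, 1, -1].
(H·H^T)[3][3] = Σ_j H[3][j]·H[3][j] = (-1)² + (-1)² + (1)² + (-1)² + (-1)² + (-1)² + (-1)² + (1)² + (1)² + (-1)² + (-1)² + (-1)² + (-1)² + (1)² + (1)² + (-1)² = 1 + 1 + 1 + 1 + 1 + 1 + 1 + 1 + 1 + 1 + 1 + 1 + 1 + 1 + 1 + 1 = 16.
(H·H^T)[13][1] = Σ_j H[13][j]·H[1][j] = (1)·(-1) + (1)·(-1) + (1)·(-1) + (-1)·(1) + (-1)·(-1) + (-1)·(-1) + (1)·(1) + (-1)·(-1) + (1)·(1) + (-1)·(-1) + (1)·(1) + (1)·(1) + (1)·(-1) + (-1)·(1) + (1)·(-1) + (-1)·(1) = -1 + -1 + -1 + -1 + 1 + 1 + 1 + 1 + 1 + 1 + 1 + 1 + -1 + -1 + -1 + -1 = 0.
So rows 13 and 1 are orthogonal; the diagonal entry equals n = 16.

(3,3) entry = 16; (13,1) entry = 0.
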